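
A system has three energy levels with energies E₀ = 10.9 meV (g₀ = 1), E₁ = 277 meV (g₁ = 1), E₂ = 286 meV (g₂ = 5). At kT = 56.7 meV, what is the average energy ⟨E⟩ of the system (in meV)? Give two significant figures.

23 meV

Eᵢ/kT = 0.1922, 4.885, 5.044.
Z = Σ gᵢe^(−Eᵢ/kT) = 1·e^(−0.1922) + 1·e^(−4.885) + 5·e^(−5.044) = 0.8251 + 0.007559 + 0.03224 = 0.8649.
⟨E⟩ = Σ Eᵢ gᵢe^(−Eᵢ/kT) / Z = (10.9·0.8251 + 277·0.007559 + 286·0.03224) / 0.8649 = 23 meV.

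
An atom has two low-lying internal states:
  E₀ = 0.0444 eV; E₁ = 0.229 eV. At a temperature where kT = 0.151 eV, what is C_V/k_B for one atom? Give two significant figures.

Eᵢ/kT = 0.2940, 1.517.
Z = Σ e^(−Eᵢ/kT) = e^(−0.2940) + e^(−1.517) = 0.7453 + 0.2194 = 0.9647.
⟨E⟩ = 0.08638 eV, ⟨E²⟩ = 0.01345 eV².
C_V/k_B = (⟨E²⟩ − ⟨E⟩²)/(kT)² = (0.01345 − 0.007462)/0.02280 = 0.26.

0.26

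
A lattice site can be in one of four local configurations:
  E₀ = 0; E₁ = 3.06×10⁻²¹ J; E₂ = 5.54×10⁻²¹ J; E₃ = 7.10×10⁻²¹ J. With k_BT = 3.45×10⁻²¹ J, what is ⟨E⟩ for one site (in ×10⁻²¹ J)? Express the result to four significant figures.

1.884 ×10⁻²¹ J

Eᵢ/kT = 0, 0.886957, 1.60580, 2.05797.
Z = Σ e^(−Eᵢ/kT) = e^(−0) + e^(−0.886957) + e^(−1.60580) + e^(−2.05797) = 1.00000 + 0.411907 + 0.200729 + 0.127713 = 1.74035.
⟨E⟩ = Σ Eᵢ e^(−Eᵢ/kT) / Z = (0·1.00000 + 3.06·0.411907 + 5.54·0.200729 + 7.10·0.127713) / 1.74035 = 1.884 ×10⁻²¹ J.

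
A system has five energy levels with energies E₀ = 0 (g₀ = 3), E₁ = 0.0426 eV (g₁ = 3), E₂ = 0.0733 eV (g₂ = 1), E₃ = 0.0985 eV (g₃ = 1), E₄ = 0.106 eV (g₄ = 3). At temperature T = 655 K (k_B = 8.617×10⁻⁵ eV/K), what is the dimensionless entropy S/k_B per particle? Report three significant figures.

k_BT = 8.617×10⁻⁵ × 655 K = 0.056441 eV.
Eᵢ/kT = 0, 0.75477, 1.2987, 1.7452, 1.8781.
Z = Σ gᵢe^(−Eᵢ/kT) = 3·e^(−0) + 3·e^(−0.75477) + 1·e^(−1.2987) + 1·e^(−1.7452) + 3·e^(−1.8781) = 3.0000 + 1.4104 + 0.27289 + 0.17461 + 0.45864 = 5.3165.
⟨E⟩ = Σ EᵢPᵢ = 0.027443 eV.
S/k_B = ln Z + ⟨E⟩/kT = ln(5.3165) + 0.027443/0.056441 = 1.6708 + 0.48622 = 2.16.

2.16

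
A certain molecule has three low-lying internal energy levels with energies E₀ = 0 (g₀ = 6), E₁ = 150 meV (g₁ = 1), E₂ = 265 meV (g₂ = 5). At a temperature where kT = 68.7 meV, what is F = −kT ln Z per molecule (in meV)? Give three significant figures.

-126 meV

Eᵢ/kT = 0, 2.1834, 3.8574.
Z = Σ gᵢe^(−Eᵢ/kT) = 6·e^(−0) + 1·e^(−2.1834) + 5·e^(−3.8574) = 6.0000 + 0.11266 + 0.10561 = 6.2183.
F = −kT ln Z = −68.7 × ln(6.2183) = −68.7 × 1.8275 = -126 meV.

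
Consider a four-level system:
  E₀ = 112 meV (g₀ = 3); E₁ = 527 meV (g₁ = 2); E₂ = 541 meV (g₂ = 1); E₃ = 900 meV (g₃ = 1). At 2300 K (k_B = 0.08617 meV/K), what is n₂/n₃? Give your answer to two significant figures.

k_BT = 0.08617 × 2300 K = 198.2 meV.
n₂/n₃ = (g₂/g₃) exp[−(E₂−E₃)/kT] = (1/1) × exp(−(-359 meV)/(198.2 meV)) = (1/1) × exp(1.811) = 6.1.

6.1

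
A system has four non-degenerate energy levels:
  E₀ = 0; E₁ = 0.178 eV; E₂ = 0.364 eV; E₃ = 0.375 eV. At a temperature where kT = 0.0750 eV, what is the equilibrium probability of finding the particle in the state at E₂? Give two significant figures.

Eᵢ/kT = 0, 2.373, 4.853, 5.000.
Z = Σ e^(−Eᵢ/kT) = e^(−0) + e^(−2.373) + e^(−4.853) + e^(−5.000) = 1.000 + 0.09320 + 0.007805 + 0.006738 = 1.108.
P₂ = e^(−E₂/kT) / Z = 0.007805/1.108 = 0.0070.

0.0070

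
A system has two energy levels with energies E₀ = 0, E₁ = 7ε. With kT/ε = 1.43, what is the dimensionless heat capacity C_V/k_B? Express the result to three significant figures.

Eᵢ/kT = 0, 4.8951.
Z = Σ e^(−Eᵢ/kT) = e^(−0) + e^(−4.8951) = 1.0000 + 0.0074832 = 1.0075.
⟨E⟩ = 0.051992 ε, ⟨E²⟩ = 0.36395 ε².
C_V/k_B = (⟨E²⟩ − ⟨E⟩²)/(kT)² = (0.36395 − 0.0027032)/2.0449 = 0.177.

0.177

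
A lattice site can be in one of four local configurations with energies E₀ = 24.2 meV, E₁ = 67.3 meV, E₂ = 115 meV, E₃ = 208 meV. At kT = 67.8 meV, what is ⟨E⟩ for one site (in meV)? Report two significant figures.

Eᵢ/kT = 0.3569, 0.9926, 1.696, 3.068.
Z = Σ e^(−Eᵢ/kT) = e^(−0.3569) + e^(−0.9926) + e^(−1.696) + e^(−3.068) = 0.6998 + 0.3706 + 0.1834 + 0.04651 = 1.300.
⟨E⟩ = Σ Eᵢ e^(−Eᵢ/kT) / Z = (24.2·0.6998 + 67.3·0.3706 + 115·0.1834 + 208·0.04651) / 1.300 = 56 meV.

56 meV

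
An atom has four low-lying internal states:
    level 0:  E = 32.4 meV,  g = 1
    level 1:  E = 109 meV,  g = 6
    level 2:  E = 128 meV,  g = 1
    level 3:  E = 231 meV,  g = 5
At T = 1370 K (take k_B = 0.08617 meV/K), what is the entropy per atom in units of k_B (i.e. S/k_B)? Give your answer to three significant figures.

k_BT = 0.08617 × 1370 K = 118.05 meV.
Eᵢ/kT = 0.27446, 0.92334, 1.0843, 1.9568.
Z = Σ gᵢe^(−Eᵢ/kT) = 1·e^(−0.27446) + 6·e^(−0.92334) + 1·e^(−1.0843) + 5·e^(−1.9568) = 0.75998 + 2.3831 + 0.33814 + 0.70655 = 4.1878.
⟨E⟩ = Σ EᵢPᵢ = 117.22 meV.
S/k_B = ln Z + ⟨E⟩/kT = ln(4.1878) + 117.22/118.05 = 1.4322 + 0.99297 = 2.43.

2.43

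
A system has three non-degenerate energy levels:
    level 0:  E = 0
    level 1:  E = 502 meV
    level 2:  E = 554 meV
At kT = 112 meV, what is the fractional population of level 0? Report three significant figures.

0.982

Eᵢ/kT = 0, 4.4821, 4.9464.
Z = Σ e^(−Eᵢ/kT) = e^(−0) + e^(−4.4821) + e^(−4.9464) = 1.0000 + 0.011310 + 0.0071090 = 1.0184.
P₀ = e^(−E₀/kT) / Z = 1.0000/1.0184 = 0.982.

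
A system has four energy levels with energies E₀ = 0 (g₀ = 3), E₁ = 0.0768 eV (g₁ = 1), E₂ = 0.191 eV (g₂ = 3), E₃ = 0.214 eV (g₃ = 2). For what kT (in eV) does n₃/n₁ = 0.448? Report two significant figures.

0.092 eV

n₃/n₁ = (g₃/g₁) exp[−(E₃−E₁)/kT] = 0.448.
⇒ (E₃−E₁)/kT = ln((2/1)/0.448) = ln(4.464) = 1.496.
kT = 0.1372 eV / 1.496 = 0.092 eV.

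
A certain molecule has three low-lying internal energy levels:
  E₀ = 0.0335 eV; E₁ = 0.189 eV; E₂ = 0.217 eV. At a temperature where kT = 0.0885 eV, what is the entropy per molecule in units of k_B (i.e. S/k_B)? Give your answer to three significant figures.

Eᵢ/kT = 0.37853, 2.1356, 2.4520.
Z = Σ e^(−Eᵢ/kT) = e^(−0.37853) + e^(−2.1356) + e^(−2.4520) = 0.68487 + 0.11817 + 0.086121 = 0.88916.
⟨E⟩ = Σ EᵢPᵢ = 0.071939 eV.
S/k_B = ln Z + ⟨E⟩/kT = ln(0.88916) + 0.071939/0.0885 = -0.11748 + 0.81287 = 0.695.

0.695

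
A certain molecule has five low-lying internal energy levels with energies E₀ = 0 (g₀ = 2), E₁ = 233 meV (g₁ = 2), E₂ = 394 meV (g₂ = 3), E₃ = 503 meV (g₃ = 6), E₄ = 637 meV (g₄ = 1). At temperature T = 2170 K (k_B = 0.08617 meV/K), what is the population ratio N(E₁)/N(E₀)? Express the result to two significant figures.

k_BT = 0.08617 × 2170 K = 187.0 meV.
n₁/n₀ = (g₁/g₀) exp[−(E₁−E₀)/kT] = (2/2) × exp(−(233 meV)/(187.0 meV)) = (2/2) × exp(-1.246) = 0.29.

0.29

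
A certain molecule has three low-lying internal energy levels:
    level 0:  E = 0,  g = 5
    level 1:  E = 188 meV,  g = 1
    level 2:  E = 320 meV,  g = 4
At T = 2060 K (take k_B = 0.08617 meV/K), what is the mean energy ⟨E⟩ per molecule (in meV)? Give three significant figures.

46.0 meV

k_BT = 0.08617 × 2060 K = 177.51 meV.
Eᵢ/kT = 0, 1.0591, 1.8027.
Z = Σ gᵢe^(−Eᵢ/kT) = 5·e^(−0) + 1·e^(−1.0591) + 4·e^(−1.8027) = 5.0000 + 0.34677 + 0.65941 = 6.0062.
⟨E⟩ = Σ Eᵢ gᵢe^(−Eᵢ/kT) / Z = (0·5.0000 + 188·0.34677 + 320·0.65941) / 6.0062 = 46.0 meV.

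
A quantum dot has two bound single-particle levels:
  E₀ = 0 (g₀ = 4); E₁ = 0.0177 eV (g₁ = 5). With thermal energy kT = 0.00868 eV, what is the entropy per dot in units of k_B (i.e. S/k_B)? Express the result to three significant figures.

Eᵢ/kT = 0, 2.0392.
Z = Σ gᵢe^(−Eᵢ/kT) = 4·e^(−0) + 5·e^(−2.0392) = 4.0000 + 0.65066 = 4.6507.
⟨E⟩ = Σ EᵢPᵢ = 0.0024763 eV.
S/k_B = ln Z + ⟨E⟩/kT = ln(4.6507) + 0.0024763/0.00868 = 1.5370 + 0.28529 = 1.82.

1.82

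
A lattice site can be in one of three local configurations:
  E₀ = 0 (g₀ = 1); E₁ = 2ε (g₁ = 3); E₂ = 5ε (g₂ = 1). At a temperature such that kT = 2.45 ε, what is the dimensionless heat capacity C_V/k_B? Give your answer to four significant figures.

Eᵢ/kT = 0, 0.816327, 2.04082.
Z = Σ gᵢe^(−Eᵢ/kT) = 1·e^(−0) + 3·e^(−0.816327) + 1·e^(−2.04082) = 1.00000 + 1.32616 + 0.129922 = 2.45608.
⟨E⟩ = 1.34439 ε, ⟨E²⟩ = 3.48225 ε².
C_V/k_B = (⟨E²⟩ − ⟨E⟩²)/(kT)² = (3.48225 − 1.80738)/6.00250 = 0.2790.

0.2790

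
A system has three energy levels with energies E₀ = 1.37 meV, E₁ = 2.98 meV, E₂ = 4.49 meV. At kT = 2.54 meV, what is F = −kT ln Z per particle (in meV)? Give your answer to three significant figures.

Eᵢ/kT = 0.53937, 1.1732, 1.7677.
Z = Σ e^(−Eᵢ/kT) = e^(−0.53937) + e^(−1.1732) + e^(−1.7677) = 0.58312 + 0.30938 + 0.17073 = 1.0632.
F = −kT ln Z = −2.54 × ln(1.0632) = −2.54 × 0.061283 = -0.156 meV.

-0.156 meV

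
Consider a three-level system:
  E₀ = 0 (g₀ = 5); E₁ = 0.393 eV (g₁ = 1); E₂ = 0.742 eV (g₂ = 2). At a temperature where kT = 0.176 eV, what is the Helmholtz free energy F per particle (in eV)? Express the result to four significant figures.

Eᵢ/kT = 0, 2.23295, 4.21591.
Z = Σ gᵢe^(−Eᵢ/kT) = 5·e^(−0) + 1·e^(−2.23295) + 2·e^(−4.21591) = 5.00000 + 0.107212 + 0.0295178 = 5.13673.
F = −kT ln Z = −0.176 × ln(5.13673) = −0.176 × 1.63642 = -0.2880 eV.

-0.2880 eV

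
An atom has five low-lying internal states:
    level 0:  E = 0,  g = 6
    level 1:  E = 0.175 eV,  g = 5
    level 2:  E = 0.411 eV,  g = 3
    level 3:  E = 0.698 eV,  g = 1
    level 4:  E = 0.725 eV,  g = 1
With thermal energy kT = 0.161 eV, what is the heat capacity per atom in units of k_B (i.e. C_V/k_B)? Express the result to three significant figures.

Eᵢ/kT = 0, 1.0870, 2.5528, 4.3354, 4.5031.
Z = Σ gᵢe^(−Eᵢ/kT) = 6·e^(−0) + 5·e^(−1.0870) + 3·e^(−2.5528) + 1·e^(−4.3354) + 1·e^(−4.5031) = 6.0000 + 1.6861 + 0.23359 + 0.013097 + 0.011075 = 7.9439.
⟨E⟩ = 0.051391 eV, ⟨E²⟩ = 0.013003 eV².
C_V/k_B = (⟨E²⟩ − ⟨E⟩²)/(kT)² = (0.013003 − 0.0026410)/0.025921 = 0.400.

0.400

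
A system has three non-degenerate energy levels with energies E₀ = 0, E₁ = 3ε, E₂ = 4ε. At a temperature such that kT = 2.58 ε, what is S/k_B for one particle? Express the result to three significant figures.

0.876

Eᵢ/kT = 0, 1.1628, 1.5504.
Z = Σ e^(−Eᵢ/kT) = e^(−0) + e^(−1.1628) + e^(−1.5504) = 1.0000 + 0.31261 + 0.21216 = 1.5248.
⟨E⟩ = Σ EᵢPᵢ = 1.1716 ε.
S/k_B = ln Z + ⟨E⟩/kT = ln(1.5248) + 1.1716/2.58 = 0.42186 + 0.45411 = 0.876.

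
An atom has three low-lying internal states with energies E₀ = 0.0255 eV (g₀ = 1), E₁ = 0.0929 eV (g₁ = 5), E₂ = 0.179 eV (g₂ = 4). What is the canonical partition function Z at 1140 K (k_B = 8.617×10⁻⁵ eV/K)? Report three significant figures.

k_BT = 8.617×10⁻⁵ × 1140 K = 0.098234 eV.
Eᵢ/kT = 0.25958, 0.94570, 1.8222.
Z = Σ gᵢe^(−Eᵢ/kT) = 1·e^(−0.25958) + 5·e^(−0.94570) + 4·e^(−1.8222) = 0.77138 + 1.9420 + 0.64668 = 3.3601.

Z = 3.36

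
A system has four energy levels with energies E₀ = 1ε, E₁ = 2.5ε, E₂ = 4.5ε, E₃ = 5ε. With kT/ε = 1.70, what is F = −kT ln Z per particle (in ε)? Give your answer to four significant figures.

0.1626 ε

Eᵢ/kT = 0.588235, 1.47059, 2.64706, 2.94118.
Z = Σ e^(−Eᵢ/kT) = e^(−0.588235) + e^(−1.47059) + e^(−2.64706) + e^(−2.94118) = 0.555307 + 0.229790 + 0.0708592 + 0.0528034 = 0.908760.
F = −kT ln Z = −1.70 × ln(0.908760) = −1.70 × -0.0956742 = 0.1626 ε.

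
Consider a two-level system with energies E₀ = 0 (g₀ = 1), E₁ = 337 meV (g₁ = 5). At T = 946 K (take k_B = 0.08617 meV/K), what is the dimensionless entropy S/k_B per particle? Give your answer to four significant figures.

k_BT = 0.08617 × 946 K = 81.5168 meV.
Eᵢ/kT = 0, 4.13412.
Z = Σ gᵢe^(−Eᵢ/kT) = 1·e^(−0) + 5·e^(−4.13412) = 1.00000 + 0.0800838 = 1.08008.
⟨E⟩ = Σ EᵢPᵢ = 24.9873 meV.
S/k_B = ln Z + ⟨E⟩/kT = ln(1.08008) + 24.9873/81.5168 = 0.0770351 + 0.306529 = 0.3836.

0.3836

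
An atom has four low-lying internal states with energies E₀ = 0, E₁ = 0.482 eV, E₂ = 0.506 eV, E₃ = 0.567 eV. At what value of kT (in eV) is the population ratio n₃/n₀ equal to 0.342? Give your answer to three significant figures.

n₃/n₀ = exp[−(E₃−E₀)/kT] = 0.342.
⇒ (E₃−E₀)/kT = ln(1/0.342) = ln(2.9240) = 1.0730.
kT = 0.567 eV / 1.0730 = 0.528 eV.

0.528 eV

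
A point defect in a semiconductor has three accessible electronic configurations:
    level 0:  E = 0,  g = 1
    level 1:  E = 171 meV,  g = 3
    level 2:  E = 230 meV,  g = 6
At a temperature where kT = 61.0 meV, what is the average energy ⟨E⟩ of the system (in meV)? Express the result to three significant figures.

47.6 meV

Eᵢ/kT = 0, 2.8033, 3.7705.
Z = Σ gᵢe^(−Eᵢ/kT) = 1·e^(−0) + 3·e^(−2.8033) + 6·e^(−3.7705) = 1.0000 + 0.18183 + 0.13824 = 1.3201.
⟨E⟩ = Σ Eᵢ gᵢe^(−Eᵢ/kT) / Z = (0·1.0000 + 171·0.18183 + 230·0.13824) / 1.3201 = 47.6 meV.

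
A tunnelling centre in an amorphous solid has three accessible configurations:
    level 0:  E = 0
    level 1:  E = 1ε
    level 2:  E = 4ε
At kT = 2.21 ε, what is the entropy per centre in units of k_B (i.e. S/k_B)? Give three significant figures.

Eᵢ/kT = 0, 0.45249, 1.8100.
Z = Σ e^(−Eᵢ/kT) = e^(−0) + e^(−0.45249) + e^(−1.8100) = 1.0000 + 0.63604 + 0.16365 = 1.7997.
⟨E⟩ = Σ EᵢPᵢ = 0.71714 ε.
S/k_B = ln Z + ⟨E⟩/kT = ln(1.7997) + 0.71714/2.21 = 0.58762 + 0.32450 = 0.912.

0.912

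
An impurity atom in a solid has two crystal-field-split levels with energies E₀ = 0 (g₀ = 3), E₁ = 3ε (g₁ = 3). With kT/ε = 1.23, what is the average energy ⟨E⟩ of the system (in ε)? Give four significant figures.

0.2407 ε

Eᵢ/kT = 0, 2.43902.
Z = Σ gᵢe^(−Eᵢ/kT) = 3·e^(−0) + 3·e^(−2.43902) = 3.00000 + 0.261739 = 3.26174.
⟨E⟩ = Σ Eᵢ gᵢe^(−Eᵢ/kT) / Z = (0·3.00000 + 3·0.261739) / 3.26174 = 0.2407 ε.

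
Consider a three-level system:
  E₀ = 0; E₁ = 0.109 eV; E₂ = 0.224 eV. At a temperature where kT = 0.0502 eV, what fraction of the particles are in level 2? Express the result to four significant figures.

Eᵢ/kT = 0, 2.17131, 4.46215.
Z = Σ e^(−Eᵢ/kT) = e^(−0) + e^(−2.17131) + e^(−4.46215) = 1.00000 + 0.114028 + 0.0115375 = 1.12557.
P₂ = e^(−E₂/kT) / Z = 0.0115375/1.12557 = 0.01025.

0.01025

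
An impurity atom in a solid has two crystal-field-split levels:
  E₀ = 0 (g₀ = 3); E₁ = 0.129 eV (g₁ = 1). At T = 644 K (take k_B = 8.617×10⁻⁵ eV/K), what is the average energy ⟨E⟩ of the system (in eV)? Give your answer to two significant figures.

k_BT = 8.617×10⁻⁵ × 644 K = 0.05549 eV.
Eᵢ/kT = 0, 2.325.
Z = Σ gᵢe^(−Eᵢ/kT) = 3·e^(−0) + 1·e^(−2.325) = 3.000 + 0.09778 = 3.098.
⟨E⟩ = Σ Eᵢ gᵢe^(−Eᵢ/kT) / Z = (0·3.000 + 0.129·0.09778) / 3.098 = 0.0041 eV.

0.0041 eV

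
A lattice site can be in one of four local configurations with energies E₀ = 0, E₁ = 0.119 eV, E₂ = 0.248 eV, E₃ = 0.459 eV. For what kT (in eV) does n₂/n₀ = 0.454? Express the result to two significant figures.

0.31 eV

n₂/n₀ = exp[−(E₂−E₀)/kT] = 0.454.
⇒ (E₂−E₀)/kT = ln(1/0.454) = ln(2.203) = 0.7898.
kT = 0.248 eV / 0.7898 = 0.31 eV.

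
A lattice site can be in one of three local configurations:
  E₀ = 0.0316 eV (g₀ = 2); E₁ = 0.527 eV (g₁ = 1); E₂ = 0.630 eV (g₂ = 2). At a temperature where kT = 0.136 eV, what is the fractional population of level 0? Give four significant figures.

0.9753

Eᵢ/kT = 0.232353, 3.87500, 4.63235.
Z = Σ gᵢe^(−Eᵢ/kT) = 2·e^(−0.232353) + 1·e^(−3.87500) + 2·e^(−4.63235) = 1.58533 + 0.0207543 + 0.0194637 = 1.62555.
P₀ = g₀ e^(−E₀/kT) / Z = 1.58533/1.62555 = 0.9753.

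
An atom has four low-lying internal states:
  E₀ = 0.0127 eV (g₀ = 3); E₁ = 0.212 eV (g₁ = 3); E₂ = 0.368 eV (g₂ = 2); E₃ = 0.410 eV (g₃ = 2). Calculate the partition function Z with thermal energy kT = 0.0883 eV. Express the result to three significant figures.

Eᵢ/kT = 0.14383, 2.4009, 4.1676, 4.6433.
Z = Σ gᵢe^(−Eᵢ/kT) = 3·e^(−0.14383) + 3·e^(−2.4009) + 2·e^(−4.1676) + 2·e^(−4.6433) = 2.5981 + 0.27191 + 0.030979 + 0.019252 = 2.9202.

Z = 2.92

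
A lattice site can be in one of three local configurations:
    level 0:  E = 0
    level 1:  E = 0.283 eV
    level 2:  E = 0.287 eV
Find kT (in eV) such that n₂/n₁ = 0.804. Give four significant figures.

0.01834 eV

n₂/n₁ = exp[−(E₂−E₁)/kT] = 0.804.
⇒ (E₂−E₁)/kT = ln(1/0.804) = ln(1.24378) = 0.218155.
kT = 0.004 eV / 0.218155 = 0.01834 eV.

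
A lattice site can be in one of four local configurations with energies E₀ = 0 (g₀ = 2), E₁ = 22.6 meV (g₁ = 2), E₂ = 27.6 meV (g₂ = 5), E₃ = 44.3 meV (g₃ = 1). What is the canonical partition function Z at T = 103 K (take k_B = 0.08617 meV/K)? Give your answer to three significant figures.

k_BT = 0.08617 × 103 K = 8.8755 meV.
Eᵢ/kT = 0, 2.5463, 3.1097, 4.9913.
Z = Σ gᵢe^(−Eᵢ/kT) = 2·e^(−0) + 2·e^(−2.5463) + 5·e^(−3.1097) + 1·e^(−4.9913) = 2.0000 + 0.15674 + 0.22307 + 0.0067968 = 2.3866.

Z = 2.39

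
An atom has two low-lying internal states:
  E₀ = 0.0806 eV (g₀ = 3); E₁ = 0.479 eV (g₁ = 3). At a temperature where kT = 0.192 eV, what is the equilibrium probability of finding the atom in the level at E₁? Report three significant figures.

0.112

Eᵢ/kT = 0.41979, 2.4948.
Z = Σ gᵢe^(−Eᵢ/kT) = 3·e^(−0.41979) + 3·e^(−2.4948) = 1.9716 + 0.24754 = 2.2191.
P₁ = g₁ e^(−E₁/kT) / Z = 0.24754/2.2191 = 0.112.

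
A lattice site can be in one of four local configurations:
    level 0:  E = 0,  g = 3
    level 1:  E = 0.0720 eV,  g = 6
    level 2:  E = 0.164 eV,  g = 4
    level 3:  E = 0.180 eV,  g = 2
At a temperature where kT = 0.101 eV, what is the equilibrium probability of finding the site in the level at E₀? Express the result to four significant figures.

Eᵢ/kT = 0, 0.712871, 1.62376, 1.78218.
Z = Σ gᵢe^(−Eᵢ/kT) = 3·e^(−0) + 6·e^(−0.712871) + 4·e^(−1.62376) + 2·e^(−1.78218) = 3.00000 + 2.94141 + 0.788624 + 0.336542 = 7.06658.
P₀ = g₀ e^(−E₀/kT) / Z = 3.00000/7.06658 = 0.4245.

0.4245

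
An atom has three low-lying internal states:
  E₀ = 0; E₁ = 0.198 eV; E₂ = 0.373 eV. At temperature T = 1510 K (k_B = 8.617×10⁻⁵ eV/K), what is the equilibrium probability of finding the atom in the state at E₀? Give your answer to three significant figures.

k_BT = 8.617×10⁻⁵ × 1510 K = 0.13012 eV.
Eᵢ/kT = 0, 1.5217, 2.8666.
Z = Σ e^(−Eᵢ/kT) = e^(−0) + e^(−1.5217) + e^(−2.8666) = 1.0000 + 0.21834 + 0.056892 = 1.2752.
P₀ = e^(−E₀/kT) / Z = 1.0000/1.2752 = 0.784.

0.784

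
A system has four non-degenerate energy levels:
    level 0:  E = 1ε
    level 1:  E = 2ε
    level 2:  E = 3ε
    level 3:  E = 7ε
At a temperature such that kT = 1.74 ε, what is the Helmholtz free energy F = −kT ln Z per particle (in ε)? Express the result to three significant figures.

-0.127 ε

Eᵢ/kT = 0.57471, 1.1494, 1.7241, 4.0230.
Z = Σ e^(−Eᵢ/kT) = e^(−0.57471) + e^(−1.1494) + e^(−1.7241) + e^(−4.0230) = 0.56287 + 0.31683 + 0.17833 + 0.017899 = 1.0759.
F = −kT ln Z = −1.74 × ln(1.0759) = −1.74 × 0.073158 = -0.127 ε.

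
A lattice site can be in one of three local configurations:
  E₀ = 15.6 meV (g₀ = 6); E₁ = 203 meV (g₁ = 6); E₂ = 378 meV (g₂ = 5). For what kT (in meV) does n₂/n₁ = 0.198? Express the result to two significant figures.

n₂/n₁ = (g₂/g₁) exp[−(E₂−E₁)/kT] = 0.198.
⇒ (E₂−E₁)/kT = ln((5/6)/0.198) = ln(4.209) = 1.437.
kT = 175 meV / 1.437 = 120 meV.

120 meV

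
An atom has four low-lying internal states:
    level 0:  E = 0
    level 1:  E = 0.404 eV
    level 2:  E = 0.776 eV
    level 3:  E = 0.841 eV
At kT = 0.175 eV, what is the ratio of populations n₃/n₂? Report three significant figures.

0.690

n₃/n₂ = exp[−(E₃−E₂)/kT] = exp(−(0.065 eV)/(0.175 eV)) = exp(-0.37143) = 0.690.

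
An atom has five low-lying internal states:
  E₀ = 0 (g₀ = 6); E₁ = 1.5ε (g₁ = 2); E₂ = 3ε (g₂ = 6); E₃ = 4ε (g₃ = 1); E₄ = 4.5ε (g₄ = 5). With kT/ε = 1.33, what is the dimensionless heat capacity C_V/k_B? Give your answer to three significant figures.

0.709

Eᵢ/kT = 0, 1.1278, 2.2556, 3.0075, 3.3835.
Z = Σ gᵢe^(−Eᵢ/kT) = 6·e^(−0) + 2·e^(−1.1278) + 6·e^(−2.2556) + 1·e^(−3.0075) + 5·e^(−3.3835) = 6.0000 + 0.64749 + 0.62886 + 0.049415 + 0.16964 = 7.4954.
⟨E⟩ = 0.50949 ε, ⟨E²⟩ = 1.5133 ε².
C_V/k_B = (⟨E²⟩ − ⟨E⟩²)/(kT)² = (1.5133 − 0.25958)/1.7689 = 0.709.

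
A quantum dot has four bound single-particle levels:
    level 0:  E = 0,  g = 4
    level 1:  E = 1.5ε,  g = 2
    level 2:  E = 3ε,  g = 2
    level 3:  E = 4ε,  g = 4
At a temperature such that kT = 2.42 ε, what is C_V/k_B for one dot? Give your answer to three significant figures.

0.358

Eᵢ/kT = 0, 0.61983, 1.2397, 1.6529.
Z = Σ gᵢe^(−Eᵢ/kT) = 4·e^(−0) + 2·e^(−0.61983) + 2·e^(−1.2397) + 4·e^(−1.6529) = 4.0000 + 1.0761 + 0.57894 + 0.76598 = 6.4210.
⟨E⟩ = 0.99905 ε, ⟨E²⟩ = 3.0972 ε².
C_V/k_B = (⟨E²⟩ − ⟨E⟩²)/(kT)² = (3.0972 − 0.99810)/5.8564 = 0.358.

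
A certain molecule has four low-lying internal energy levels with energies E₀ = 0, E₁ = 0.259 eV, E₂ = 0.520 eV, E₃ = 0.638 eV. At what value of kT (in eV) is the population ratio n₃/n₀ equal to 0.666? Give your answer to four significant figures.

1.570 eV

n₃/n₀ = exp[−(E₃−E₀)/kT] = 0.666.
⇒ (E₃−E₀)/kT = ln(1/0.666) = ln(1.50150) = 0.406465.
kT = 0.638 eV / 0.406465 = 1.570 eV.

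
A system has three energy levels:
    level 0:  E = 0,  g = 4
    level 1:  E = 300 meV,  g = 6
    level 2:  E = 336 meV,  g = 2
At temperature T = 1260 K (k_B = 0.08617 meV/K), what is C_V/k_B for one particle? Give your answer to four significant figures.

k_BT = 0.08617 × 1260 K = 108.574 meV.
Eᵢ/kT = 0, 2.76309, 3.09466.
Z = Σ gᵢe^(−Eᵢ/kT) = 4·e^(−0) + 6·e^(−2.76309) + 2·e^(−3.09466) = 4.00000 + 0.378579 + 0.0905808 = 4.46916.
⟨E⟩ = 32.2228 meV, ⟨E²⟩ = 9912.00 meV².
C_V/k_B = (⟨E²⟩ − ⟨E⟩²)/(kT)² = (9912.00 − 1038.31)/11788.3 = 0.7528.

0.7528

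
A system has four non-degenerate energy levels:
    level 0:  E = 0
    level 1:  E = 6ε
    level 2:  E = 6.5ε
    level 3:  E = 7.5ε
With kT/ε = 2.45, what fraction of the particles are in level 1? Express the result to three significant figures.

0.0718

Eᵢ/kT = 0, 2.4490, 2.6531, 3.0612.
Z = Σ e^(−Eᵢ/kT) = e^(−0) + e^(−2.4490) + e^(−2.6531) + e^(−3.0612) = 1.0000 + 0.086380 + 0.070433 + 0.046831 = 1.2036.
P₁ = e^(−E₁/kT) / Z = 0.086380/1.2036 = 0.0718.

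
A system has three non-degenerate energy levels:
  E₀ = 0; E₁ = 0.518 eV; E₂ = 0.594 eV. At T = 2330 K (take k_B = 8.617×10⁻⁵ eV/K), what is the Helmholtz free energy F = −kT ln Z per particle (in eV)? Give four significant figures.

k_BT = 8.617×10⁻⁵ × 2330 K = 0.200776 eV.
Eᵢ/kT = 0, 2.57999, 2.95852.
Z = Σ e^(−Eᵢ/kT) = e^(−0) + e^(−2.57999) + e^(−2.95852) = 1.00000 + 0.0757748 + 0.0518957 = 1.12767.
F = −kT ln Z = −0.200776 × ln(1.12767) = −0.200776 × 0.120154 = -0.02412 eV.

-0.02412 eV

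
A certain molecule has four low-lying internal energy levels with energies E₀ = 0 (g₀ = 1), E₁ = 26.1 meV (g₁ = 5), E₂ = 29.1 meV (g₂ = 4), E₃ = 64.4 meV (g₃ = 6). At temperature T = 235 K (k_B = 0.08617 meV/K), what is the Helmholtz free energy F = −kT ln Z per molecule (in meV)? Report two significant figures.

-26 meV

k_BT = 0.08617 × 235 K = 20.25 meV.
Eᵢ/kT = 0, 1.289, 1.437, 3.180.
Z = Σ gᵢe^(−Eᵢ/kT) = 1·e^(−0) + 5·e^(−1.289) + 4·e^(−1.437) + 6·e^(−3.180) = 1.000 + 1.378 + 0.9506 + 0.2495 = 3.578.
F = −kT ln Z = −20.25 × ln(3.578) = −20.25 × 1.275 = -26 meV.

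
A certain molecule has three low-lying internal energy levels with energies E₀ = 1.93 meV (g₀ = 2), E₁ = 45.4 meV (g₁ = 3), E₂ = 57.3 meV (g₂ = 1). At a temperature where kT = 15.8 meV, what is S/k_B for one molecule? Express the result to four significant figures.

Eᵢ/kT = 0.122152, 2.87342, 3.62658.
Z = Σ gᵢe^(−Eᵢ/kT) = 2·e^(−0.122152) + 3·e^(−2.87342) + 1·e^(−3.62658) = 1.77003 + 0.169516 + 0.0266070 = 1.96615.
⟨E⟩ = Σ EᵢPᵢ = 6.42716 meV.
S/k_B = ln Z + ⟨E⟩/kT = ln(1.96615) + 6.42716/15.8 = 0.676077 + 0.406782 = 1.083.

1.083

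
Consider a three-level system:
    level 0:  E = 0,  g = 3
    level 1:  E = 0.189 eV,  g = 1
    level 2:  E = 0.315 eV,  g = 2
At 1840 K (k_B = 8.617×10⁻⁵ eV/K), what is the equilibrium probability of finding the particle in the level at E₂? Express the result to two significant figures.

k_BT = 8.617×10⁻⁵ × 1840 K = 0.1586 eV.
Eᵢ/kT = 0, 1.192, 1.986.
Z = Σ gᵢe^(−Eᵢ/kT) = 3·e^(−0) + 1·e^(−1.192) + 2·e^(−1.986) = 3.000 + 0.3036 + 0.2745 = 3.578.
P₂ = g₂ e^(−E₂/kT) / Z = 0.2745/3.578 = 0.077.

0.077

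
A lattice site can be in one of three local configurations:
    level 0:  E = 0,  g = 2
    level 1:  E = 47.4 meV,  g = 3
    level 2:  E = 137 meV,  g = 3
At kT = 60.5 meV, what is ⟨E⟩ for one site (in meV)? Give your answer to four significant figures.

Eᵢ/kT = 0, 0.783471, 2.26446.
Z = Σ gᵢe^(−Eᵢ/kT) = 2·e^(−0) + 3·e^(−0.783471) + 3·e^(−2.26446) = 2.00000 + 1.37045 + 0.311658 = 3.68211.
⟨E⟩ = Σ Eᵢ gᵢe^(−Eᵢ/kT) / Z = (0·2.00000 + 47.4·1.37045 + 137·0.311658) / 3.68211 = 29.24 meV.

29.24 meV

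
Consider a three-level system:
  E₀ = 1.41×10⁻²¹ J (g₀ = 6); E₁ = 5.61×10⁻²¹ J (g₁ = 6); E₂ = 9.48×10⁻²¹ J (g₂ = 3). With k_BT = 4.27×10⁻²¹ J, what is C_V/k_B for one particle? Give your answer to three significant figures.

0.312

Eᵢ/kT = 0.33021, 1.3138, 2.2201.
Z = Σ gᵢe^(−Eᵢ/kT) = 6·e^(−0.33021) + 6·e^(−1.3138) + 3·e^(−2.2201) = 4.3126 + 1.6128 + 0.32579 = 6.2512.
⟨E⟩ = 2.9142, ⟨E²⟩ = 14.175.
C_V/k_B = (⟨E²⟩ − ⟨E⟩²)/(kT)² = (14.175 − 8.4926)/18.233 = 0.312.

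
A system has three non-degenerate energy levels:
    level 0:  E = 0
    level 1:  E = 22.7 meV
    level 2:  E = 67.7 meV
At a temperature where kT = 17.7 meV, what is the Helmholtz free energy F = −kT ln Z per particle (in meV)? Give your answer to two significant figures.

Eᵢ/kT = 0, 1.282, 3.825.
Z = Σ e^(−Eᵢ/kT) = e^(−0) + e^(−1.282) + e^(−3.825) = 1.000 + 0.2775 + 0.02182 = 1.299.
F = −kT ln Z = −17.7 × ln(1.299) = −17.7 × 0.2616 = -4.6 meV.

-4.6 meV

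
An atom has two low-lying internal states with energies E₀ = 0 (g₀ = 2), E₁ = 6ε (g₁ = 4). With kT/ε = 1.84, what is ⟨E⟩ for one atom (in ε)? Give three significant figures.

Eᵢ/kT = 0, 3.2609.
Z = Σ gᵢe^(−Eᵢ/kT) = 2·e^(−0) + 4·e^(−3.2609) = 2.0000 + 0.15342 = 2.1534.
⟨E⟩ = Σ Eᵢ gᵢe^(−Eᵢ/kT) / Z = (0·2.0000 + 6·0.15342) / 2.1534 = 0.427 ε.

0.427 ε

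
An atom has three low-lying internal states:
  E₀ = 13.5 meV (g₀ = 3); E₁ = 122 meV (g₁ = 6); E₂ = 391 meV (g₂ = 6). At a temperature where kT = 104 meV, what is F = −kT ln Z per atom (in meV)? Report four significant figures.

Eᵢ/kT = 0.129808, 1.17308, 3.75962.
Z = Σ gᵢe^(−Eᵢ/kT) = 3·e^(−0.129808) + 6·e^(−1.17308) + 6·e^(−3.75962) = 2.63479 + 1.85647 + 0.139756 = 4.63102.
F = −kT ln Z = −104 × ln(4.63102) = −104 × 1.53278 = -159.4 meV.

-159.4 meV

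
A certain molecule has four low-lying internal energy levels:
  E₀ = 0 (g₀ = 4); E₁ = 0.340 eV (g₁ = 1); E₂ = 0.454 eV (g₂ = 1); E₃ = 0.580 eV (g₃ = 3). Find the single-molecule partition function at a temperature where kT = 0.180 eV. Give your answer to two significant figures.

Z = 4.4

Eᵢ/kT = 0, 1.889, 2.522, 3.222.
Z = Σ gᵢe^(−Eᵢ/kT) = 4·e^(−0) + 1·e^(−1.889) + 1·e^(−2.522) + 3·e^(−3.222) = 4.000 + 0.1512 + 0.08030 + 0.1196 = 4.351.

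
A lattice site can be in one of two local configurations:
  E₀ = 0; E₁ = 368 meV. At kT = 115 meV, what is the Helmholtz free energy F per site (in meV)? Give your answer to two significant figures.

Eᵢ/kT = 0, 3.200.
Z = Σ e^(−Eᵢ/kT) = e^(−0) + e^(−3.200) = 1.000 + 0.04076 = 1.041.
F = −kT ln Z = −115 × ln(1.041) = −115 × 0.04018 = -4.6 meV.

-4.6 meV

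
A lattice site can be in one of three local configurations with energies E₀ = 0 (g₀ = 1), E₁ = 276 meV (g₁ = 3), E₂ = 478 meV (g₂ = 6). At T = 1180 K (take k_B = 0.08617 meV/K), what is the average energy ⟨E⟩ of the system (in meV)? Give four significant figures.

k_BT = 0.08617 × 1180 K = 101.681 meV.
Eᵢ/kT = 0, 2.71437, 4.70098.
Z = Σ gᵢe^(−Eᵢ/kT) = 1·e^(−0) + 3·e^(−2.71437) + 6·e^(−4.70098) = 1.00000 + 0.198740 + 0.0545182 = 1.25326.
⟨E⟩ = Σ Eᵢ gᵢe^(−Eᵢ/kT) / Z = (0·1.00000 + 276·0.198740 + 478·0.0545182) / 1.25326 = 64.56 meV.

64.56 meV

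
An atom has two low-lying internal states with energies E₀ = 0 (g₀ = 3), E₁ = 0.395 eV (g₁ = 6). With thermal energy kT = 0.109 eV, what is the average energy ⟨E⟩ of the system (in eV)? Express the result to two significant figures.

0.020 eV

Eᵢ/kT = 0, 3.624.
Z = Σ gᵢe^(−Eᵢ/kT) = 3·e^(−0) + 6·e^(−3.624) = 3.000 + 0.1601 = 3.160.
⟨E⟩ = Σ Eᵢ gᵢe^(−Eᵢ/kT) / Z = (0·3.000 + 0.395·0.1601) / 3.160 = 0.020 eV.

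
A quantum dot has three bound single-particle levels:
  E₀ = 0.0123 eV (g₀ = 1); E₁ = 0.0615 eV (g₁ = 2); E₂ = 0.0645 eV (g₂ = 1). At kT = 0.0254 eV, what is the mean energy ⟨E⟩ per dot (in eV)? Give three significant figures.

0.0270 eV

Eᵢ/kT = 0.48425, 2.4213, 2.5394.
Z = Σ gᵢe^(−Eᵢ/kT) = 1·e^(−0.48425) + 2·e^(−2.4213) + 1·e^(−2.5394) = 0.61616 + 0.17761 + 0.078914 = 0.87268.
⟨E⟩ = Σ Eᵢ gᵢe^(−Eᵢ/kT) / Z = (0.0123·0.61616 + 0.0615·0.17761 + 0.0645·0.078914) / 0.87268 = 0.0270 eV.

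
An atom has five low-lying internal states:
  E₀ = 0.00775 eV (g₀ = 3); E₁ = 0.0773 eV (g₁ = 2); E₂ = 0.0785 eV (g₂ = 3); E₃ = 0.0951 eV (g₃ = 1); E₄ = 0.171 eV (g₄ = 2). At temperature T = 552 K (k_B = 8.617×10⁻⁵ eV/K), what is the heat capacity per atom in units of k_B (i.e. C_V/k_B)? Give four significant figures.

k_BT = 8.617×10⁻⁵ × 552 K = 0.0475658 eV.
Eᵢ/kT = 0.162932, 1.62512, 1.65035, 1.99934, 3.59502.
Z = Σ gᵢe^(−Eᵢ/kT) = 3·e^(−0.162932) + 2·e^(−1.62512) + 3·e^(−1.65035) + 1·e^(−1.99934) + 2·e^(−3.59502) = 2.54895 + 0.393776 + 0.575948 + 0.135425 + 0.0549203 = 3.70902.
⟨E⟩ = 0.0317268 eV, ⟨E²⟩ = 0.00239575 eV².
C_V/k_B = (⟨E²⟩ − ⟨E⟩²)/(kT)² = (0.00239575 − 0.00100659)/0.00226251 = 0.6140.

0.6140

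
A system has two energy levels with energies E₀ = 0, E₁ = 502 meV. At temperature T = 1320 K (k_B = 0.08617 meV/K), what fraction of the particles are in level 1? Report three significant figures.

k_BT = 0.08617 × 1320 K = 113.74 meV.
Eᵢ/kT = 0, 4.4136.
Z = Σ e^(−Eᵢ/kT) = e^(−0) + e^(−4.4136) = 1.0000 + 0.012111 = 1.0121.
P₁ = e^(−E₁/kT) / Z = 0.012111/1.0121 = 0.0120.

0.0120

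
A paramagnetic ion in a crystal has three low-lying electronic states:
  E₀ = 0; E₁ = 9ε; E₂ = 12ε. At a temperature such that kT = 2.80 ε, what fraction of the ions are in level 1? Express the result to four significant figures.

0.03813

Eᵢ/kT = 0, 3.21429, 4.28571.
Z = Σ e^(−Eᵢ/kT) = e^(−0) + e^(−3.21429) + e^(−4.28571) = 1.00000 + 0.0401839 + 0.0137638 = 1.05395.
P₁ = e^(−E₁/kT) / Z = 0.0401839/1.05395 = 0.03813.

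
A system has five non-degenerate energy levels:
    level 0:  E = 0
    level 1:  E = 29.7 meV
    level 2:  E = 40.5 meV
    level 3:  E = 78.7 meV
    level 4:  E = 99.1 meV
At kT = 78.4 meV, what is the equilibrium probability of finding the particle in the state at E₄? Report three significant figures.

0.0964

Eᵢ/kT = 0, 0.37883, 0.51658, 1.0038, 1.2640.
Z = Σ e^(−Eᵢ/kT) = e^(−0) + e^(−0.37883) + e^(−0.51658) + e^(−1.0038) + e^(−1.2640) = 1.0000 + 0.68466 + 0.59656 + 0.36648 + 0.28252 = 2.9302.
P₄ = e^(−E₄/kT) / Z = 0.28252/2.9302 = 0.0964.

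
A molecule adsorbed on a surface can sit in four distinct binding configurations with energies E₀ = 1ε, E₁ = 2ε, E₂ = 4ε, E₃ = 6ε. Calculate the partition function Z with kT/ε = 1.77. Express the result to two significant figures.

Eᵢ/kT = 0.5650, 1.130, 2.260, 3.390.
Z = Σ e^(−Eᵢ/kT) = e^(−0.5650) + e^(−1.130) + e^(−2.260) + e^(−3.390) = 0.5684 + 0.3230 + 0.1044 + 0.03371 = 1.030.

Z = 1.0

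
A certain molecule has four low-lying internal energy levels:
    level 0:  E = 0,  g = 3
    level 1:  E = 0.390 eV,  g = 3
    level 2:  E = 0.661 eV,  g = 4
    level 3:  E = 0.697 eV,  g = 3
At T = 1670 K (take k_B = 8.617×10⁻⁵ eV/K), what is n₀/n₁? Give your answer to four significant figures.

15.03

k_BT = 8.617×10⁻⁵ × 1670 K = 0.143904 eV.
n₀/n₁ = (g₀/g₁) exp[−(E₀−E₁)/kT] = (3/3) × exp(−(-0.390 eV)/(0.143904 eV)) = (3/3) × exp(2.71014) = 15.03.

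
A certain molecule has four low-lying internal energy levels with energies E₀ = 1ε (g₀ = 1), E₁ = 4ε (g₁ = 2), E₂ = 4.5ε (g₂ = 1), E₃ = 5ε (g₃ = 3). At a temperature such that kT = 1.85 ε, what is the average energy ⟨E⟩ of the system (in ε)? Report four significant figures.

Eᵢ/kT = 0.540541, 2.16216, 2.43243, 2.70270.
Z = Σ gᵢe^(−Eᵢ/kT) = 1·e^(−0.540541) + 2·e^(−2.16216) + 1·e^(−2.43243) + 3·e^(−2.70270) = 0.582433 + 0.230153 + 0.0878232 + 0.201073 = 1.10148.
⟨E⟩ = Σ Eᵢ gᵢe^(−Eᵢ/kT) / Z = (1·0.582433 + 4·0.230153 + 4.5·0.0878232 + 5·0.201073) / 1.10148 = 2.636 ε.

2.636 ε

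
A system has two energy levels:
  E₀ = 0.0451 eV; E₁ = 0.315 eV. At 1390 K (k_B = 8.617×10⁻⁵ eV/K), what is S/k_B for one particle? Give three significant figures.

0.314

k_BT = 8.617×10⁻⁵ × 1390 K = 0.11978 eV.
Eᵢ/kT = 0.37652, 2.6298.
Z = Σ e^(−Eᵢ/kT) = e^(−0.37652) + e^(−2.6298) = 0.68625 + 0.072093 = 0.75834.
⟨E⟩ = Σ EᵢPᵢ = 0.070759 eV.
S/k_B = ln Z + ⟨E⟩/kT = ln(0.75834) + 0.070759/0.11978 = -0.27662 + 0.59074 = 0.314.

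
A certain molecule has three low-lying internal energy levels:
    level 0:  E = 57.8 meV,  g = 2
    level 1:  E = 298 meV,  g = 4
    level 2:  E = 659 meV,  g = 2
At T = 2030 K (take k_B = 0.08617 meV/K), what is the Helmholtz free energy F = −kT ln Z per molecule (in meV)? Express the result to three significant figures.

k_BT = 0.08617 × 2030 K = 174.93 meV.
Eᵢ/kT = 0.33042, 1.7035, 3.7672.
Z = Σ gᵢe^(−Eᵢ/kT) = 2·e^(−0.33042) + 4·e^(−1.7035) + 2·e^(−3.7672) = 1.4372 + 0.72818 + 0.046233 = 2.2116.
F = −kT ln Z = −174.93 × ln(2.2116) = −174.93 × 0.79372 = -139 meV.

-139 meV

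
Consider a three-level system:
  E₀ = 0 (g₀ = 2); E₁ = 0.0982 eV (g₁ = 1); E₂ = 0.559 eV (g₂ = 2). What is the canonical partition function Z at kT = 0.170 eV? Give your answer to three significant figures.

Z = 2.64

Eᵢ/kT = 0, 0.57765, 3.2882.
Z = Σ gᵢe^(−Eᵢ/kT) = 2·e^(−0) + 1·e^(−0.57765) + 2·e^(−3.2882) = 2.0000 + 0.56122 + 0.074642 = 2.6359.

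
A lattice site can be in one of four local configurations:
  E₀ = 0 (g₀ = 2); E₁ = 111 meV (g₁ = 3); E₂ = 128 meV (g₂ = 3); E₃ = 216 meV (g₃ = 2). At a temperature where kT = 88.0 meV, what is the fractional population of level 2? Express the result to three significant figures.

Eᵢ/kT = 0, 1.2614, 1.4545, 2.4545.
Z = Σ gᵢe^(−Eᵢ/kT) = 2·e^(−0) + 3·e^(−1.2614) + 3·e^(−1.4545) + 2·e^(−2.4545) = 2.0000 + 0.84977 + 0.70055 + 0.17181 = 3.7221.
P₂ = g₂ e^(−E₂/kT) / Z = 0.70055/3.7221 = 0.188.

0.188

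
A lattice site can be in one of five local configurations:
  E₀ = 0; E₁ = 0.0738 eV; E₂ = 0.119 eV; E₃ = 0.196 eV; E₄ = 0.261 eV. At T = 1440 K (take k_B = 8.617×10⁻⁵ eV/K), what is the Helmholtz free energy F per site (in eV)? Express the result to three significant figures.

k_BT = 8.617×10⁻⁵ × 1440 K = 0.12408 eV.
Eᵢ/kT = 0, 0.59478, 0.95906, 1.5796, 2.1035.
Z = Σ e^(−Eᵢ/kT) = e^(−0) + e^(−0.59478) + e^(−0.95906) + e^(−1.5796) + e^(−2.1035) = 1.0000 + 0.55168 + 0.38325 + 0.20606 + 0.12203 = 2.2630.
F = −kT ln Z = −0.12408 × ln(2.2630) = −0.12408 × 0.81669 = -0.101 eV.

-0.101 eV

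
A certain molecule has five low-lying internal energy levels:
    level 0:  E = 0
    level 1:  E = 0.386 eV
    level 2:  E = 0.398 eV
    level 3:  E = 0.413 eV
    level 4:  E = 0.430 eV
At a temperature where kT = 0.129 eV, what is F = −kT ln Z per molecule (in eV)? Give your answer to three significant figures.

-0.0205 eV

Eᵢ/kT = 0, 2.9922, 3.0853, 3.2016, 3.3333.
Z = Σ e^(−Eᵢ/kT) = e^(−0) + e^(−2.9922) + e^(−3.0853) + e^(−3.2016) + e^(−3.3333) = 1.0000 + 0.050177 + 0.045716 + 0.040697 + 0.035675 = 1.1723.
F = −kT ln Z = −0.129 × ln(1.1723) = −0.129 × 0.15897 = -0.0205 eV.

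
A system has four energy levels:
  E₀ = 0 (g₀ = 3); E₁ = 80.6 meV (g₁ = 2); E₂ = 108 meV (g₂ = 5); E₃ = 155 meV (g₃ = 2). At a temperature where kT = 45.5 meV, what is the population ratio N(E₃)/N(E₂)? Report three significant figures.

0.142

n₃/n₂ = (g₃/g₂) exp[−(E₃−E₂)/kT] = (2/5) × exp(−(47 meV)/(45.5 meV)) = (2/5) × exp(-1.0330) = 0.142.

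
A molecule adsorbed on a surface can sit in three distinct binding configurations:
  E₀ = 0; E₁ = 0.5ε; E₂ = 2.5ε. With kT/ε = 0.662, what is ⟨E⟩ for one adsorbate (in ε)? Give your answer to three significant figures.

Eᵢ/kT = 0, 0.75529, 3.7764.
Z = Σ e^(−Eᵢ/kT) = e^(−0) + e^(−0.75529) + e^(−3.7764) = 1.0000 + 0.46987 + 0.022905 = 1.4928.
⟨E⟩ = Σ Eᵢ e^(−Eᵢ/kT) / Z = (0·1.0000 + 0.5·0.46987 + 2.5·0.022905) / 1.4928 = 0.196 ε.

0.196 ε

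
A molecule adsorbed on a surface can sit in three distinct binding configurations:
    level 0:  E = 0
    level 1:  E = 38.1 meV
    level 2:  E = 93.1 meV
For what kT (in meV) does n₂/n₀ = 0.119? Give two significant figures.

44 meV

n₂/n₀ = exp[−(E₂−E₀)/kT] = 0.119.
⇒ (E₂−E₀)/kT = ln(1/0.119) = ln(8.403) = 2.129.
kT = 93.1 meV / 2.129 = 44 meV.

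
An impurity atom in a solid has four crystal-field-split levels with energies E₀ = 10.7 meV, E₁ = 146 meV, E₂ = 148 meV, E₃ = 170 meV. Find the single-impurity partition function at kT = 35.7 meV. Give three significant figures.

Eᵢ/kT = 0.29972, 4.0896, 4.1457, 4.7619.
Z = Σ e^(−Eᵢ/kT) = e^(−0.29972) + e^(−4.0896) + e^(−4.1457) + e^(−4.7619) = 0.74103 + 0.016746 + 0.015832 + 0.0085494 = 0.78216.

Z = 0.782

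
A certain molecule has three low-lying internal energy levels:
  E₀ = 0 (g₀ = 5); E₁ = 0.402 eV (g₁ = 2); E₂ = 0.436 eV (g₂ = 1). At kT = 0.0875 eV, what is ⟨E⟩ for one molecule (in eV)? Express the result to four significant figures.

0.002211 eV

Eᵢ/kT = 0, 4.59429, 4.98286.
Z = Σ gᵢe^(−Eᵢ/kT) = 5·e^(−0) + 2·e^(−4.59429) + 1·e^(−4.98286) = 5.00000 + 0.0202188 + 0.00685443 = 5.02707.
⟨E⟩ = Σ Eᵢ gᵢe^(−Eᵢ/kT) / Z = (0·5.00000 + 0.402·0.0202188 + 0.436·0.00685443) / 5.02707 = 0.002211 eV.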